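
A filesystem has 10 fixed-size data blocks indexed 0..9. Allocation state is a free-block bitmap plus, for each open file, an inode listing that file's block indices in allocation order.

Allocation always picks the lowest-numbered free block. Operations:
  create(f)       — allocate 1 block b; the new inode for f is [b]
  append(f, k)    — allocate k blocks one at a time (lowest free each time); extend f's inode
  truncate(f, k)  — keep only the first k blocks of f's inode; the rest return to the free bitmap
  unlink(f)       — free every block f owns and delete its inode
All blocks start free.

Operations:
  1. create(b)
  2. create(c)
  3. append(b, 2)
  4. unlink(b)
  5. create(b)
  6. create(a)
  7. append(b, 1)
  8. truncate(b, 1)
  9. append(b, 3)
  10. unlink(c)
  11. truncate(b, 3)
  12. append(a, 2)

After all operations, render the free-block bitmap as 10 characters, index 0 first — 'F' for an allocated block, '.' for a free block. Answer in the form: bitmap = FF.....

[1] create(b) — b=0 (map F.........)
[2] create(c) — b=0 c=1 (map FF........)
[3] append(b, 2) — b=0,2,3 c=1 (map FFFF......)
[4] unlink(b) — c=1 (map .F........)
[5] create(b) — b=0 c=1 (map FF........)
[6] create(a) — a=2 b=0 c=1 (map FFF.......)
[7] append(b, 1) — a=2 b=0,3 c=1 (map FFFF......)
[8] truncate(b, 1) — a=2 b=0 c=1 (map FFF.......)
[9] append(b, 3) — a=2 b=0,3,4,5 c=1 (map FFFFFF....)
[10] unlink(c) — a=2 b=0,3,4,5 (map F.FFFF....)
[11] truncate(b, 3) — a=2 b=0,3,4 (map F.FFF.....)
[12] append(a, 2) — a=2,1,5 b=0,3,4 (map FFFFFF....)

bitmap = FFFFFF....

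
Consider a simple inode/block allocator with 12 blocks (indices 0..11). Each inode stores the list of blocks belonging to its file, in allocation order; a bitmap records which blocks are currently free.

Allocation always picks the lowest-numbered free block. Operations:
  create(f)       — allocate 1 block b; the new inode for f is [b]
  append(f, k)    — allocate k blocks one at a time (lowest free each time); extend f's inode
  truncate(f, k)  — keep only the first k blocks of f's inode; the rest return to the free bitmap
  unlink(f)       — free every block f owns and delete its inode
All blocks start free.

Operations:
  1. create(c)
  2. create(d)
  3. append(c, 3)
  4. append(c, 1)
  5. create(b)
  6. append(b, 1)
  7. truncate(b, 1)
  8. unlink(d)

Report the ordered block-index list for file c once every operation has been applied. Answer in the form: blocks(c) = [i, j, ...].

blocks(c) = [0, 2, 3, 4, 5]

  1. create(c)  ⇒  F...........  {c→[0]}
  2. create(d)  ⇒  FF..........  {c→[0]; d→[1]}
  3. append(c, 3)  ⇒  FFFFF.......  {c→[0, 2, 3, 4]; d→[1]}
  4. append(c, 1)  ⇒  FFFFFF......  {c→[0, 2, 3, 4, 5]; d→[1]}
  5. create(b)  ⇒  FFFFFFF.....  {b→[6]; c→[0, 2, 3, 4, 5]; d→[1]}
  6. append(b, 1)  ⇒  FFFFFFFF....  {b→[6, 7]; c→[0, 2, 3, 4, 5]; d→[1]}
  7. truncate(b, 1)  ⇒  FFFFFFF.....  {b→[6]; c→[0, 2, 3, 4, 5]; d→[1]}
  8. unlink(d)  ⇒  F.FFFFF.....  {b→[6]; c→[0, 2, 3, 4, 5]}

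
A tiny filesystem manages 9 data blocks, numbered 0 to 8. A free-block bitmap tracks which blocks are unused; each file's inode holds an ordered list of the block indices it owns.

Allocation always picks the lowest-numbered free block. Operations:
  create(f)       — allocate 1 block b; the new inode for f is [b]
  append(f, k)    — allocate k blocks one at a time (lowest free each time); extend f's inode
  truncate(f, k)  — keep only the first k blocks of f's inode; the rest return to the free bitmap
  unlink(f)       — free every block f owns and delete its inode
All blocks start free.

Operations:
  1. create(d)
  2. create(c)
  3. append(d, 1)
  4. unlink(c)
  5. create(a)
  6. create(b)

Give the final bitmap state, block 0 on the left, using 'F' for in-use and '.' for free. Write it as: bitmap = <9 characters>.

create(d): bitmap=F........ | d=[0]
create(c): bitmap=FF....... | c=[1] d=[0]
append(d, 1): bitmap=FFF...... | c=[1] d=[0, 2]
unlink(c): bitmap=F.F...... | d=[0, 2]
create(a): bitmap=FFF...... | a=[1] d=[0, 2]
create(b): bitmap=FFFF..... | a=[1] b=[3] d=[0, 2]

bitmap = FFFF.....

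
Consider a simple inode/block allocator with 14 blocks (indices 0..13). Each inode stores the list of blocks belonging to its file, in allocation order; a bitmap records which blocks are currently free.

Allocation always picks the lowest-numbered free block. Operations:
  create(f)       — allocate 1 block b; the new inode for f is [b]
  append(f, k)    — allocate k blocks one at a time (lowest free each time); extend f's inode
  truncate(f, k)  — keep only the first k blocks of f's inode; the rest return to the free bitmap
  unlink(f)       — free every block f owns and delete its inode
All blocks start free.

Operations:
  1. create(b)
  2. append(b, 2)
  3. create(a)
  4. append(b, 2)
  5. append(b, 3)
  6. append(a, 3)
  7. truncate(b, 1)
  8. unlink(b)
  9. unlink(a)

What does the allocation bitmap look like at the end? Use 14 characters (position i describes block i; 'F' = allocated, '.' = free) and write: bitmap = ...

after create(b) → b:[0]  free=[F.............]
after append(b, 2) → b:[0, 1, 2]  free=[FFF...........]
after create(a) → a:[3], b:[0, 1, 2]  free=[FFFF..........]
after append(b, 2) → a:[3], b:[0, 1, 2, 4, 5]  free=[FFFFFF........]
after append(b, 3) → a:[3], b:[0, 1, 2, 4, 5, 6, 7, 8]  free=[FFFFFFFFF.....]
after append(a, 3) → a:[3, 9, 10, 11], b:[0, 1, 2, 4, 5, 6, 7, 8]  free=[FFFFFFFFFFFF..]
after truncate(b, 1) → a:[3, 9, 10, 11], b:[0]  free=[F..F.....FFF..]
after unlink(b) → a:[3, 9, 10, 11]  free=[...F.....FFF..]
after unlink(a) →   free=[..............]

bitmap = ..............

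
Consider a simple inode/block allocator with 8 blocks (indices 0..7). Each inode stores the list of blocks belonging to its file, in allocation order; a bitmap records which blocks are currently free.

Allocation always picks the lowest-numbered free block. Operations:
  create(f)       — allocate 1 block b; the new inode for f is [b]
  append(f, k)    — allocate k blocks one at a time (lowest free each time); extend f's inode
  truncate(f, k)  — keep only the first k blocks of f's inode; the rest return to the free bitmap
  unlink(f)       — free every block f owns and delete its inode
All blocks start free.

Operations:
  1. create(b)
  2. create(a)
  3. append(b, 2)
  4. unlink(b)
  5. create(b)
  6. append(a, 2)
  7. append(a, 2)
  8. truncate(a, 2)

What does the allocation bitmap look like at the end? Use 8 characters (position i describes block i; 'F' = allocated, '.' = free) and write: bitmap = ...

after create(b) → b:[0]  free=[F.......]
after create(a) → a:[1], b:[0]  free=[FF......]
after append(b, 2) → a:[1], b:[0, 2, 3]  free=[FFFF....]
after unlink(b) → a:[1]  free=[.F......]
after create(b) → a:[1], b:[0]  free=[FF......]
after append(a, 2) → a:[1, 2, 3], b:[0]  free=[FFFF....]
after append(a, 2) → a:[1, 2, 3, 4, 5], b:[0]  free=[FFFFFF..]
after truncate(a, 2) → a:[1, 2], b:[0]  free=[FFF.....]

bitmap = FFF.....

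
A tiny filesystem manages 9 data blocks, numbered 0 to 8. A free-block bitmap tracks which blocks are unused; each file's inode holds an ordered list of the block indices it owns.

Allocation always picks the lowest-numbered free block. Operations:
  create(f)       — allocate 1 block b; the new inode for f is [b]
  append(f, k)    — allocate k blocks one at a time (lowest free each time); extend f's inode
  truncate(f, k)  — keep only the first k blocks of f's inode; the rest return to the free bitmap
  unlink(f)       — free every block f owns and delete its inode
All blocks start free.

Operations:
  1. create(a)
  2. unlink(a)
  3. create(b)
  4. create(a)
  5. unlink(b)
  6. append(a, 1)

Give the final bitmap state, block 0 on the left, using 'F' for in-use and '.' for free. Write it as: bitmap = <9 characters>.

bitmap = FF.......

after create(a) → a:[0]  free=[F........]
after unlink(a) →   free=[.........]
after create(b) → b:[0]  free=[F........]
after create(a) → a:[1], b:[0]  free=[FF.......]
after unlink(b) → a:[1]  free=[.F.......]
after append(a, 1) → a:[1, 0]  free=[FF.......]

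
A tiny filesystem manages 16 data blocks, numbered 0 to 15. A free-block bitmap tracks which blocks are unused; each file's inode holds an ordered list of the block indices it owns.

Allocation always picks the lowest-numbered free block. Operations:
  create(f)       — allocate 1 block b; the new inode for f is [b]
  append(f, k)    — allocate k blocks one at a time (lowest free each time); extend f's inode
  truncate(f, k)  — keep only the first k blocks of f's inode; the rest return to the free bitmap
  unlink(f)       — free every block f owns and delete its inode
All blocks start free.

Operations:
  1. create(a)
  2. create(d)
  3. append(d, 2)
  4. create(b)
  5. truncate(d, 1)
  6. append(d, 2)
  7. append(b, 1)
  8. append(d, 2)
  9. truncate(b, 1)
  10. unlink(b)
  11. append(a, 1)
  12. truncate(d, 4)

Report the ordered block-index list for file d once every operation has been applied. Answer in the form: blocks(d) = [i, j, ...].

  1. create(a)  ⇒  F...............  {a→[0]}
  2. create(d)  ⇒  FF..............  {a→[0]; d→[1]}
  3. append(d, 2)  ⇒  FFFF............  {a→[0]; d→[1, 2, 3]}
  4. create(b)  ⇒  FFFFF...........  {a→[0]; b→[4]; d→[1, 2, 3]}
  5. truncate(d, 1)  ⇒  FF..F...........  {a→[0]; b→[4]; d→[1]}
  6. append(d, 2)  ⇒  FFFFF...........  {a→[0]; b→[4]; d→[1, 2, 3]}
  7. append(b, 1)  ⇒  FFFFFF..........  {a→[0]; b→[4, 5]; d→[1, 2, 3]}
  8. append(d, 2)  ⇒  FFFFFFFF........  {a→[0]; b→[4, 5]; d→[1, 2, 3, 6, 7]}
  9. truncate(b, 1)  ⇒  FFFFF.FF........  {a→[0]; b→[4]; d→[1, 2, 3, 6, 7]}
  10. unlink(b)  ⇒  FFFF..FF........  {a→[0]; d→[1, 2, 3, 6, 7]}
  11. append(a, 1)  ⇒  FFFFF.FF........  {a→[0, 4]; d→[1, 2, 3, 6, 7]}
  12. truncate(d, 4)  ⇒  FFFFF.F.........  {a→[0, 4]; d→[1, 2, 3, 6]}

blocks(d) = [1, 2, 3, 6]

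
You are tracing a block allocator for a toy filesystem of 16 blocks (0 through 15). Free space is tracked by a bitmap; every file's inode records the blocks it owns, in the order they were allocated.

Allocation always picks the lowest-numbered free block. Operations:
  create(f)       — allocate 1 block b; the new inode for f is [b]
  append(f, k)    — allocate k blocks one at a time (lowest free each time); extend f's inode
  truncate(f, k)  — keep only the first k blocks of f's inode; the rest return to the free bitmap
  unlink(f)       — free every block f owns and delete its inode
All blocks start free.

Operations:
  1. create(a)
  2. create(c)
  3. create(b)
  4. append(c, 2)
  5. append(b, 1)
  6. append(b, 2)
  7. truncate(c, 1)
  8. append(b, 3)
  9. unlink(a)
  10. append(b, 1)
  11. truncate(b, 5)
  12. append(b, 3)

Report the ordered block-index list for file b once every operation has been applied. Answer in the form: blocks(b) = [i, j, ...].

blocks(b) = [2, 5, 6, 7, 3, 0, 4, 8]

create(a): bitmap=F............... | a=[0]
create(c): bitmap=FF.............. | a=[0] c=[1]
create(b): bitmap=FFF............. | a=[0] b=[2] c=[1]
append(c, 2): bitmap=FFFFF........... | a=[0] b=[2] c=[1, 3, 4]
append(b, 1): bitmap=FFFFFF.......... | a=[0] b=[2, 5] c=[1, 3, 4]
append(b, 2): bitmap=FFFFFFFF........ | a=[0] b=[2, 5, 6, 7] c=[1, 3, 4]
truncate(c, 1): bitmap=FFF..FFF........ | a=[0] b=[2, 5, 6, 7] c=[1]
append(b, 3): bitmap=FFFFFFFFF....... | a=[0] b=[2, 5, 6, 7, 3, 4, 8] c=[1]
unlink(a): bitmap=.FFFFFFFF....... | b=[2, 5, 6, 7, 3, 4, 8] c=[1]
append(b, 1): bitmap=FFFFFFFFF....... | b=[2, 5, 6, 7, 3, 4, 8, 0] c=[1]
truncate(b, 5): bitmap=.FFF.FFF........ | b=[2, 5, 6, 7, 3] c=[1]
append(b, 3): bitmap=FFFFFFFFF....... | b=[2, 5, 6, 7, 3, 0, 4, 8] c=[1]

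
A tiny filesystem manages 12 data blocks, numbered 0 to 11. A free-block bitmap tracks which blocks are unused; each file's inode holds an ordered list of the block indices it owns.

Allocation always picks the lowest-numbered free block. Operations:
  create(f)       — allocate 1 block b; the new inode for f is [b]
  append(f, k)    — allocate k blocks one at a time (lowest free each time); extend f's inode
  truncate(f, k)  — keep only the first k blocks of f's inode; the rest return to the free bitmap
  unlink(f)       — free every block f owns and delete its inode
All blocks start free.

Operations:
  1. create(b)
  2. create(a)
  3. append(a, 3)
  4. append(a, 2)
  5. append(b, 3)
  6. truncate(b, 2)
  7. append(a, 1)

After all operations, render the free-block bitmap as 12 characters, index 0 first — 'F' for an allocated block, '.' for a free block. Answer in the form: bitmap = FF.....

bitmap = FFFFFFFFF...

create(b): bitmap=F........... | b=[0]
create(a): bitmap=FF.......... | a=[1] b=[0]
append(a, 3): bitmap=FFFFF....... | a=[1, 2, 3, 4] b=[0]
append(a, 2): bitmap=FFFFFFF..... | a=[1, 2, 3, 4, 5, 6] b=[0]
append(b, 3): bitmap=FFFFFFFFFF.. | a=[1, 2, 3, 4, 5, 6] b=[0, 7, 8, 9]
truncate(b, 2): bitmap=FFFFFFFF.... | a=[1, 2, 3, 4, 5, 6] b=[0, 7]
append(a, 1): bitmap=FFFFFFFFF... | a=[1, 2, 3, 4, 5, 6, 8] b=[0, 7]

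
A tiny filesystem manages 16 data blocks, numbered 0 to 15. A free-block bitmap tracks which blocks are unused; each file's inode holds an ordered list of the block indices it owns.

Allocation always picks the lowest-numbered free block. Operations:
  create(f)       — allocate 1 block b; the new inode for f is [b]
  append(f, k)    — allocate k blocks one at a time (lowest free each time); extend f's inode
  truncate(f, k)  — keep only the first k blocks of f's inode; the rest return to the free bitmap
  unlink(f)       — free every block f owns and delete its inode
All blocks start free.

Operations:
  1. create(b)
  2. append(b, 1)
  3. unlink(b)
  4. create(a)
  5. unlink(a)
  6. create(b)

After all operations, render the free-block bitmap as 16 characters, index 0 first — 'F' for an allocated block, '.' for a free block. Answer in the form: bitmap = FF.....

[1] create(b) — b=0 (map F...............)
[2] append(b, 1) — b=0,1 (map FF..............)
[3] unlink(b) —  (map ................)
[4] create(a) — a=0 (map F...............)
[5] unlink(a) —  (map ................)
[6] create(b) — b=0 (map F...............)

bitmap = F...............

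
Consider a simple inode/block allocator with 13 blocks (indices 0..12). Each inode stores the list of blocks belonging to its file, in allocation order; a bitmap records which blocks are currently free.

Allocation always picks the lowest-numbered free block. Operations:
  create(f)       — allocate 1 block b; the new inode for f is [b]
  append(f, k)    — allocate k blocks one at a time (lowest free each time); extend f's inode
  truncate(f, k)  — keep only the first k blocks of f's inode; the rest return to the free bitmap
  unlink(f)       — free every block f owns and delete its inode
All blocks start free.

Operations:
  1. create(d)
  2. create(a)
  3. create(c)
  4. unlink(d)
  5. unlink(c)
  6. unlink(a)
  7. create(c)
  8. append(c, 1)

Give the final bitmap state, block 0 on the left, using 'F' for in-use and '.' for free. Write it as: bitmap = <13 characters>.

bitmap = FF...........

after create(d) → d:[0]  free=[F............]
after create(a) → a:[1], d:[0]  free=[FF...........]
after create(c) → a:[1], c:[2], d:[0]  free=[FFF..........]
after unlink(d) → a:[1], c:[2]  free=[.FF..........]
after unlink(c) → a:[1]  free=[.F...........]
after unlink(a) →   free=[.............]
after create(c) → c:[0]  free=[F............]
after append(c, 1) → c:[0, 1]  free=[FF...........]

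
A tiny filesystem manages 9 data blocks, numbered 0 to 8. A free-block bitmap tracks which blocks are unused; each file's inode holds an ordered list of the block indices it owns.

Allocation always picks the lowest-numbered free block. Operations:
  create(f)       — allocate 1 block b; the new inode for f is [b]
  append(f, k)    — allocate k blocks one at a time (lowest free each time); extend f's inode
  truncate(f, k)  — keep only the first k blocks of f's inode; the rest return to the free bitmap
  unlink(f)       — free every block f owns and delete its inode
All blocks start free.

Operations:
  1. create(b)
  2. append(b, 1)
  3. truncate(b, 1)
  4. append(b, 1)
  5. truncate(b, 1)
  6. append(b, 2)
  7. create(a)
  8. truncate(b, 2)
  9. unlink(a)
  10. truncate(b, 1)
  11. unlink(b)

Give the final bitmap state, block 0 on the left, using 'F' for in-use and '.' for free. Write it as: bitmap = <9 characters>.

bitmap = .........

create(b): bitmap=F........ | b=[0]
append(b, 1): bitmap=FF....... | b=[0, 1]
truncate(b, 1): bitmap=F........ | b=[0]
append(b, 1): bitmap=FF....... | b=[0, 1]
truncate(b, 1): bitmap=F........ | b=[0]
append(b, 2): bitmap=FFF...... | b=[0, 1, 2]
create(a): bitmap=FFFF..... | a=[3] b=[0, 1, 2]
truncate(b, 2): bitmap=FF.F..... | a=[3] b=[0, 1]
unlink(a): bitmap=FF....... | b=[0, 1]
truncate(b, 1): bitmap=F........ | b=[0]
unlink(b): bitmap=......... | 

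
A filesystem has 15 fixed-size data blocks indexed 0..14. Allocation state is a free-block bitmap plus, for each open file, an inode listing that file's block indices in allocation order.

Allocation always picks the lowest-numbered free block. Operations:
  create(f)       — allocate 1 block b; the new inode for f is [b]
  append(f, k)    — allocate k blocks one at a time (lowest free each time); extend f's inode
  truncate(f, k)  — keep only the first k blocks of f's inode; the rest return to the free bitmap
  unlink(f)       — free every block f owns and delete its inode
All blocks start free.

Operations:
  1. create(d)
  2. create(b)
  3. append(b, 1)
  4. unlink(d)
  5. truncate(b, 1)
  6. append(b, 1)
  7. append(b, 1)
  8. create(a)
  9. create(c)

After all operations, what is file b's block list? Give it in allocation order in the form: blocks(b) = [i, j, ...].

blocks(b) = [1, 0, 2]

  1. create(d)  ⇒  F..............  {d→[0]}
  2. create(b)  ⇒  FF.............  {b→[1]; d→[0]}
  3. append(b, 1)  ⇒  FFF............  {b→[1, 2]; d→[0]}
  4. unlink(d)  ⇒  .FF............  {b→[1, 2]}
  5. truncate(b, 1)  ⇒  .F.............  {b→[1]}
  6. append(b, 1)  ⇒  FF.............  {b→[1, 0]}
  7. append(b, 1)  ⇒  FFF............  {b→[1, 0, 2]}
  8. create(a)  ⇒  FFFF...........  {a→[3]; b→[1, 0, 2]}
  9. create(c)  ⇒  FFFFF..........  {a→[3]; b→[1, 0, 2]; c→[4]}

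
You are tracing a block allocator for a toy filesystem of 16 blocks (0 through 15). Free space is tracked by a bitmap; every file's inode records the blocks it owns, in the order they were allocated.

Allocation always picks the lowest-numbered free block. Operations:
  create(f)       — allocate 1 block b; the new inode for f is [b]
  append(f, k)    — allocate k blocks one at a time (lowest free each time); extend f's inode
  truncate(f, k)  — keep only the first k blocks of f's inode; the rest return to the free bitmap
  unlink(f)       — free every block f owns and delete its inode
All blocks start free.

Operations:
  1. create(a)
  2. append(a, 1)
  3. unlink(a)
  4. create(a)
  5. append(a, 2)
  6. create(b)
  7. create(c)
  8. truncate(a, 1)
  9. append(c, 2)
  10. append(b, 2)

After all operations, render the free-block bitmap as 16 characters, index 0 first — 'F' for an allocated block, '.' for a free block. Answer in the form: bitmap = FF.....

bitmap = FFFFFFF.........

  1. create(a)  ⇒  F...............  {a→[0]}
  2. append(a, 1)  ⇒  FF..............  {a→[0, 1]}
  3. unlink(a)  ⇒  ................  {}
  4. create(a)  ⇒  F...............  {a→[0]}
  5. append(a, 2)  ⇒  FFF.............  {a→[0, 1, 2]}
  6. create(b)  ⇒  FFFF............  {a→[0, 1, 2]; b→[3]}
  7. create(c)  ⇒  FFFFF...........  {a→[0, 1, 2]; b→[3]; c→[4]}
  8. truncate(a, 1)  ⇒  F..FF...........  {a→[0]; b→[3]; c→[4]}
  9. append(c, 2)  ⇒  FFFFF...........  {a→[0]; b→[3]; c→[4, 1, 2]}
  10. append(b, 2)  ⇒  FFFFFFF.........  {a→[0]; b→[3, 5, 6]; c→[4, 1, 2]}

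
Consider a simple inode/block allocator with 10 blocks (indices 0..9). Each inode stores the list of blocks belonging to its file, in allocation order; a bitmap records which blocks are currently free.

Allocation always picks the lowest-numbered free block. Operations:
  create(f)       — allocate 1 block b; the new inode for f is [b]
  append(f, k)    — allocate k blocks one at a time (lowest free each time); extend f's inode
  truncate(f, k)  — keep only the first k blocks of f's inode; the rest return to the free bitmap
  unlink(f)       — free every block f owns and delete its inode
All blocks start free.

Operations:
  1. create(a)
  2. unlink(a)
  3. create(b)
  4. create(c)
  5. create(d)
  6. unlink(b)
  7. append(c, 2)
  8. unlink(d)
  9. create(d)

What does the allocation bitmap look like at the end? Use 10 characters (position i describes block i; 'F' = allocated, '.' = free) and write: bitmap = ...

bitmap = FFFF......

create(a): bitmap=F......... | a=[0]
unlink(a): bitmap=.......... | 
create(b): bitmap=F......... | b=[0]
create(c): bitmap=FF........ | b=[0] c=[1]
create(d): bitmap=FFF....... | b=[0] c=[1] d=[2]
unlink(b): bitmap=.FF....... | c=[1] d=[2]
append(c, 2): bitmap=FFFF...... | c=[1, 0, 3] d=[2]
unlink(d): bitmap=FF.F...... | c=[1, 0, 3]
create(d): bitmap=FFFF...... | c=[1, 0, 3] d=[2]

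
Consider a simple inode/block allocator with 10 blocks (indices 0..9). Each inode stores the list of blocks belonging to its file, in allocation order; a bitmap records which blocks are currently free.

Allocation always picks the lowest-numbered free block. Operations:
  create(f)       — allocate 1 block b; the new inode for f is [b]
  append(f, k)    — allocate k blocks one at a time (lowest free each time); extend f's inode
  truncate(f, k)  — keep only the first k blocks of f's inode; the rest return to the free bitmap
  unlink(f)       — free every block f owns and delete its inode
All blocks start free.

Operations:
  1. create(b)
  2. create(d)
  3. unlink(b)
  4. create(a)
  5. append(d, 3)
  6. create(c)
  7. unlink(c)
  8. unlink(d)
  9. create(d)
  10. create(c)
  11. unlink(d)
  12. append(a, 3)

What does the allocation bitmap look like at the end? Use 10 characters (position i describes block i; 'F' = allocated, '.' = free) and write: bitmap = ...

bitmap = FFFFF.....

[1] create(b) — b=0 (map F.........)
[2] create(d) — b=0 d=1 (map FF........)
[3] unlink(b) — d=1 (map .F........)
[4] create(a) — a=0 d=1 (map FF........)
[5] append(d, 3) — a=0 d=1,2,3,4 (map FFFFF.....)
[6] create(c) — a=0 c=5 d=1,2,3,4 (map FFFFFF....)
[7] unlink(c) — a=0 d=1,2,3,4 (map FFFFF.....)
[8] unlink(d) — a=0 (map F.........)
[9] create(d) — a=0 d=1 (map FF........)
[10] create(c) — a=0 c=2 d=1 (map FFF.......)
[11] unlink(d) — a=0 c=2 (map F.F.......)
[12] append(a, 3) — a=0,1,3,4 c=2 (map FFFFF.....)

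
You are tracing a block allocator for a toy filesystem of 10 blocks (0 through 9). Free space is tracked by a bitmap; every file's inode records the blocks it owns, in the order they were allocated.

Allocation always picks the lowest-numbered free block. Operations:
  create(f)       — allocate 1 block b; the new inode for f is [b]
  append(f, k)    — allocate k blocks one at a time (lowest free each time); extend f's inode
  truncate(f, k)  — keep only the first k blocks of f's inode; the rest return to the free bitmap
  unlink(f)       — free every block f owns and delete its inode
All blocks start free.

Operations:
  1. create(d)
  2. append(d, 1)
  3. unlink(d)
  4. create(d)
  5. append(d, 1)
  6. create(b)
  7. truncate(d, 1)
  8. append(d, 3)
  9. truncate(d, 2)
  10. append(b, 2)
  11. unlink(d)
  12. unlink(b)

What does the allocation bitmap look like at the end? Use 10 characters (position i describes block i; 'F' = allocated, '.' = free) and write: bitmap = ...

bitmap = ..........

[1] create(d) — d=0 (map F.........)
[2] append(d, 1) — d=0,1 (map FF........)
[3] unlink(d) —  (map ..........)
[4] create(d) — d=0 (map F.........)
[5] append(d, 1) — d=0,1 (map FF........)
[6] create(b) — b=2 d=0,1 (map FFF.......)
[7] truncate(d, 1) — b=2 d=0 (map F.F.......)
[8] append(d, 3) — b=2 d=0,1,3,4 (map FFFFF.....)
[9] truncate(d, 2) — b=2 d=0,1 (map FFF.......)
[10] append(b, 2) — b=2,3,4 d=0,1 (map FFFFF.....)
[11] unlink(d) — b=2,3,4 (map ..FFF.....)
[12] unlink(b) —  (map ..........)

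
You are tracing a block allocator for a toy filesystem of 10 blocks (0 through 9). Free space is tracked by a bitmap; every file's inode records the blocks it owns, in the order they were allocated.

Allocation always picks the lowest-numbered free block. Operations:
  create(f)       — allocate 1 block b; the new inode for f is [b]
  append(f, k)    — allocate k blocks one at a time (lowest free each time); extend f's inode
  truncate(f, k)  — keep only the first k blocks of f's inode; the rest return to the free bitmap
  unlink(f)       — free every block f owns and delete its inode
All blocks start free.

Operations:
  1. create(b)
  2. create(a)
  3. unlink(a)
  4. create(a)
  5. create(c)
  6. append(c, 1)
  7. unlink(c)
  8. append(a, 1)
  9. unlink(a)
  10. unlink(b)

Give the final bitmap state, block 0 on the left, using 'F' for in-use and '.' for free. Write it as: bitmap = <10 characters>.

create(b): bitmap=F......... | b=[0]
create(a): bitmap=FF........ | a=[1] b=[0]
unlink(a): bitmap=F......... | b=[0]
create(a): bitmap=FF........ | a=[1] b=[0]
create(c): bitmap=FFF....... | a=[1] b=[0] c=[2]
append(c, 1): bitmap=FFFF...... | a=[1] b=[0] c=[2, 3]
unlink(c): bitmap=FF........ | a=[1] b=[0]
append(a, 1): bitmap=FFF....... | a=[1, 2] b=[0]
unlink(a): bitmap=F......... | b=[0]
unlink(b): bitmap=.......... | 

bitmap = ..........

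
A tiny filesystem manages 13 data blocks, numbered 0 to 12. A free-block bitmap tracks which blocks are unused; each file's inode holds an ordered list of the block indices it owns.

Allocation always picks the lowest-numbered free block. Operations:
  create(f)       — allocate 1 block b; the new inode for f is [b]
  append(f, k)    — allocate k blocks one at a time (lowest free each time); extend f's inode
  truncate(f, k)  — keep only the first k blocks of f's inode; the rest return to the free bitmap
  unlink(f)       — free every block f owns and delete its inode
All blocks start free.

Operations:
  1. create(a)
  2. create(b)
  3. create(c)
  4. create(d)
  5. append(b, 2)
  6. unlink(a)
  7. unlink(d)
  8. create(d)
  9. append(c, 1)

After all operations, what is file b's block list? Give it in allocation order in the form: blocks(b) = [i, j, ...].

  1. create(a)  ⇒  F............  {a→[0]}
  2. create(b)  ⇒  FF...........  {a→[0]; b→[1]}
  3. create(c)  ⇒  FFF..........  {a→[0]; b→[1]; c→[2]}
  4. create(d)  ⇒  FFFF.........  {a→[0]; b→[1]; c→[2]; d→[3]}
  5. append(b, 2)  ⇒  FFFFFF.......  {a→[0]; b→[1, 4, 5]; c→[2]; d→[3]}
  6. unlink(a)  ⇒  .FFFFF.......  {b→[1, 4, 5]; c→[2]; d→[3]}
  7. unlink(d)  ⇒  .FF.FF.......  {b→[1, 4, 5]; c→[2]}
  8. create(d)  ⇒  FFF.FF.......  {b→[1, 4, 5]; c→[2]; d→[0]}
  9. append(c, 1)  ⇒  FFFFFF.......  {b→[1, 4, 5]; c→[2, 3]; d→[0]}

blocks(b) = [1, 4, 5]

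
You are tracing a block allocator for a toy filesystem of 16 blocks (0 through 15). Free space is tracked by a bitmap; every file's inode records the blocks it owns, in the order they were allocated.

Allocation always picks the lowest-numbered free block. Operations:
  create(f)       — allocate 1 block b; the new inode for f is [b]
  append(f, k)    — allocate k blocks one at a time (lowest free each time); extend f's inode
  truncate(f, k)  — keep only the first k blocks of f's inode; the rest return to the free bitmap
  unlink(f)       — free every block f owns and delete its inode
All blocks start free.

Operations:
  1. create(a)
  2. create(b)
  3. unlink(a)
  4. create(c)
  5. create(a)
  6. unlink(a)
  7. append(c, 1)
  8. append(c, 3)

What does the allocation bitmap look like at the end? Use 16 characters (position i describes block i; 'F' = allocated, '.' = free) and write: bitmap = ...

create(a): bitmap=F............... | a=[0]
create(b): bitmap=FF.............. | a=[0] b=[1]
unlink(a): bitmap=.F.............. | b=[1]
create(c): bitmap=FF.............. | b=[1] c=[0]
create(a): bitmap=FFF............. | a=[2] b=[1] c=[0]
unlink(a): bitmap=FF.............. | b=[1] c=[0]
append(c, 1): bitmap=FFF............. | b=[1] c=[0, 2]
append(c, 3): bitmap=FFFFFF.......... | b=[1] c=[0, 2, 3, 4, 5]

bitmap = FFFFFF..........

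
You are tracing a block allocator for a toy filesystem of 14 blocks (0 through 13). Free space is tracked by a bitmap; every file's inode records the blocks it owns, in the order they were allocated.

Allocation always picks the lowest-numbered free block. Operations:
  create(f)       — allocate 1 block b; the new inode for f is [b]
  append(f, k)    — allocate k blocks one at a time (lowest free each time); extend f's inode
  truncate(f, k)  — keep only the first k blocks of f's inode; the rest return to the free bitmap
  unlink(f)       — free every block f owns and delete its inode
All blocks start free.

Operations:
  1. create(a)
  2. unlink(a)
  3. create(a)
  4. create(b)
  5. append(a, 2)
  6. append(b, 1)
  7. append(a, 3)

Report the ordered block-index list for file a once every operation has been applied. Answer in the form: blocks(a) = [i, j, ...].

after create(a) → a:[0]  free=[F.............]
after unlink(a) →   free=[..............]
after create(a) → a:[0]  free=[F.............]
after create(b) → a:[0], b:[1]  free=[FF............]
after append(a, 2) → a:[0, 2, 3], b:[1]  free=[FFFF..........]
after append(b, 1) → a:[0, 2, 3], b:[1, 4]  free=[FFFFF.........]
after append(a, 3) → a:[0, 2, 3, 5, 6, 7], b:[1, 4]  free=[FFFFFFFF......]

blocks(a) = [0, 2, 3, 5, 6, 7]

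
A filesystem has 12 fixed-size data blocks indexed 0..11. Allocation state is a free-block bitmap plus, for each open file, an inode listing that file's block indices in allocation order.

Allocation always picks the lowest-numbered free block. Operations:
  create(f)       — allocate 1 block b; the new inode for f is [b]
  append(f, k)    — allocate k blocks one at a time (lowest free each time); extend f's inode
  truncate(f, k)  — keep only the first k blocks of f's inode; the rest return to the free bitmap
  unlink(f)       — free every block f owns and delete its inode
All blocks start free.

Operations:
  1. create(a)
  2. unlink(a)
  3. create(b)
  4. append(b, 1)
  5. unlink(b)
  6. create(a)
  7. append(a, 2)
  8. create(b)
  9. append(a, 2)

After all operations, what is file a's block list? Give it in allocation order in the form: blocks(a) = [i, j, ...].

blocks(a) = [0, 1, 2, 4, 5]

after create(a) → a:[0]  free=[F...........]
after unlink(a) →   free=[............]
after create(b) → b:[0]  free=[F...........]
after append(b, 1) → b:[0, 1]  free=[FF..........]
after unlink(b) →   free=[............]
after create(a) → a:[0]  free=[F...........]
after append(a, 2) → a:[0, 1, 2]  free=[FFF.........]
after create(b) → a:[0, 1, 2], b:[3]  free=[FFFF........]
after append(a, 2) → a:[0, 1, 2, 4, 5], b:[3]  free=[FFFFFF......]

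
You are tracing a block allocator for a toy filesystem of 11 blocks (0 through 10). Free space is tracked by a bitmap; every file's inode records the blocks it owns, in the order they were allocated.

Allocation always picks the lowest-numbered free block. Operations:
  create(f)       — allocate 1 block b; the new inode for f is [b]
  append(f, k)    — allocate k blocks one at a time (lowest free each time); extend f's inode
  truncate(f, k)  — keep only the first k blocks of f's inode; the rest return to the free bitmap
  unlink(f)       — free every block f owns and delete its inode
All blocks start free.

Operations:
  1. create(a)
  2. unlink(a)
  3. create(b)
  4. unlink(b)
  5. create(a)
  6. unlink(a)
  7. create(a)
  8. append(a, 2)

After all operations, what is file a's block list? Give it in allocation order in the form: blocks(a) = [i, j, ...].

blocks(a) = [0, 1, 2]

[1] create(a) — a=0 (map F..........)
[2] unlink(a) —  (map ...........)
[3] create(b) — b=0 (map F..........)
[4] unlink(b) —  (map ...........)
[5] create(a) — a=0 (map F..........)
[6] unlink(a) —  (map ...........)
[7] create(a) — a=0 (map F..........)
[8] append(a, 2) — a=0,1,2 (map FFF........)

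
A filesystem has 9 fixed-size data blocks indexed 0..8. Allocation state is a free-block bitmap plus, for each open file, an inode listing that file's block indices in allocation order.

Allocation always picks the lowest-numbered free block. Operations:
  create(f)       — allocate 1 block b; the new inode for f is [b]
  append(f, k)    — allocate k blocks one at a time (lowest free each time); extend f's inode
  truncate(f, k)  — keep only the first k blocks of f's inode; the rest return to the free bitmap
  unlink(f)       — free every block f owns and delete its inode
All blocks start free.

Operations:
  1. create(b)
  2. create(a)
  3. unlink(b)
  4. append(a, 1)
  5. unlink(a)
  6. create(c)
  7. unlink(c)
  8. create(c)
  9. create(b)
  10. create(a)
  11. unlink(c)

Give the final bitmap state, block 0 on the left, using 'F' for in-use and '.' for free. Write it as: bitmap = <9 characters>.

[1] create(b) — b=0 (map F........)
[2] create(a) — a=1 b=0 (map FF.......)
[3] unlink(b) — a=1 (map .F.......)
[4] append(a, 1) — a=1,0 (map FF.......)
[5] unlink(a) —  (map .........)
[6] create(c) — c=0 (map F........)
[7] unlink(c) —  (map .........)
[8] create(c) — c=0 (map F........)
[9] create(b) — b=1 c=0 (map FF.......)
[10] create(a) — a=2 b=1 c=0 (map FFF......)
[11] unlink(c) — a=2 b=1 (map .FF......)

bitmap = .FF......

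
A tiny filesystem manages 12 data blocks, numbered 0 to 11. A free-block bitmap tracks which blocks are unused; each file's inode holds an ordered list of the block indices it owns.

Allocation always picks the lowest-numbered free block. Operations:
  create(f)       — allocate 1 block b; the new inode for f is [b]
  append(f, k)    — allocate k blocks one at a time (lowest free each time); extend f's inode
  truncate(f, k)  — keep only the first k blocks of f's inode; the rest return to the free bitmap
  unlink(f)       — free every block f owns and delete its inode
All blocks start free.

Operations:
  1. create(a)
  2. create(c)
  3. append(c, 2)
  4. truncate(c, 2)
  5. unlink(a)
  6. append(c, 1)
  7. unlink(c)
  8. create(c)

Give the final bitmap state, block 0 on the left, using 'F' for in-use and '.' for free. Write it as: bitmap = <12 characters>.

bitmap = F...........

after create(a) → a:[0]  free=[F...........]
after create(c) → a:[0], c:[1]  free=[FF..........]
after append(c, 2) → a:[0], c:[1, 2, 3]  free=[FFFF........]
after truncate(c, 2) → a:[0], c:[1, 2]  free=[FFF.........]
after unlink(a) → c:[1, 2]  free=[.FF.........]
after append(c, 1) → c:[1, 2, 0]  free=[FFF.........]
after unlink(c) →   free=[............]
after create(c) → c:[0]  free=[F...........]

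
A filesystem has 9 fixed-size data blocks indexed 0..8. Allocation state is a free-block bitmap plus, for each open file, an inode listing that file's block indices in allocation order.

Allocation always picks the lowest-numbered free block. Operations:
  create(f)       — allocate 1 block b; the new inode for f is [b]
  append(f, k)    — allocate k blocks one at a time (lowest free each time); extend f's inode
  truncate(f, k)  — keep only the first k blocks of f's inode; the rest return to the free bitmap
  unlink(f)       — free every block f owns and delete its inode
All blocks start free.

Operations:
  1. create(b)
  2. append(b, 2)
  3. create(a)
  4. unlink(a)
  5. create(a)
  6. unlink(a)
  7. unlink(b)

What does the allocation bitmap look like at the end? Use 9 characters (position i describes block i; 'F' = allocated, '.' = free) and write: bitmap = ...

bitmap = .........

[1] create(b) — b=0 (map F........)
[2] append(b, 2) — b=0,1,2 (map FFF......)
[3] create(a) — a=3 b=0,1,2 (map FFFF.....)
[4] unlink(a) — b=0,1,2 (map FFF......)
[5] create(a) — a=3 b=0,1,2 (map FFFF.....)
[6] unlink(a) — b=0,1,2 (map FFF......)
[7] unlink(b) —  (map .........)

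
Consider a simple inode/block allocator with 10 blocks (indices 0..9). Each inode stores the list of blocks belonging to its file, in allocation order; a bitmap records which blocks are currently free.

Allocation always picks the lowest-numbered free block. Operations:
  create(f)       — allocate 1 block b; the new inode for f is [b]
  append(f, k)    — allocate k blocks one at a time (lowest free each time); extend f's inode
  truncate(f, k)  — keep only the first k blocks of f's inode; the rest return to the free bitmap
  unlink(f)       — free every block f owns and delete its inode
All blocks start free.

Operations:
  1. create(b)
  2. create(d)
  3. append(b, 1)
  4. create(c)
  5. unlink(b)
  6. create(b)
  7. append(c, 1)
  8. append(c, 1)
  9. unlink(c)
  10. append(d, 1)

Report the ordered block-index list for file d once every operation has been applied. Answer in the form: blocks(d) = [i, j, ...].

blocks(d) = [1, 2]

[1] create(b) — b=0 (map F.........)
[2] create(d) — b=0 d=1 (map FF........)
[3] append(b, 1) — b=0,2 d=1 (map FFF.......)
[4] create(c) — b=0,2 c=3 d=1 (map FFFF......)
[5] unlink(b) — c=3 d=1 (map .F.F......)
[6] create(b) — b=0 c=3 d=1 (map FF.F......)
[7] append(c, 1) — b=0 c=3,2 d=1 (map FFFF......)
[8] append(c, 1) — b=0 c=3,2,4 d=1 (map FFFFF.....)
[9] unlink(c) — b=0 d=1 (map FF........)
[10] append(d, 1) — b=0 d=1,2 (map FFF.......)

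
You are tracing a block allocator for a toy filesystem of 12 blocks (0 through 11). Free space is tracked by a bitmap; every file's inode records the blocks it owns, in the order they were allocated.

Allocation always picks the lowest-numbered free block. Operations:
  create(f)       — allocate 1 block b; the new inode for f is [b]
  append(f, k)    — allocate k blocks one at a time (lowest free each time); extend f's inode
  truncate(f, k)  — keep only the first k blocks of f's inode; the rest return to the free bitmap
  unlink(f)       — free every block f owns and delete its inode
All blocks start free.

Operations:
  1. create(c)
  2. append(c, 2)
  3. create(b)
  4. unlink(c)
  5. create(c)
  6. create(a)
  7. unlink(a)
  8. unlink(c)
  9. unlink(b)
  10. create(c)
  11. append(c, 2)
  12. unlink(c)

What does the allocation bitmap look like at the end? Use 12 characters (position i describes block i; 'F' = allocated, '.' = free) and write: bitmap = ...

bitmap = ............

  1. create(c)  ⇒  F...........  {c→[0]}
  2. append(c, 2)  ⇒  FFF.........  {c→[0, 1, 2]}
  3. create(b)  ⇒  FFFF........  {b→[3]; c→[0, 1, 2]}
  4. unlink(c)  ⇒  ...F........  {b→[3]}
  5. create(c)  ⇒  F..F........  {b→[3]; c→[0]}
  6. create(a)  ⇒  FF.F........  {a→[1]; b→[3]; c→[0]}
  7. unlink(a)  ⇒  F..F........  {b→[3]; c→[0]}
  8. unlink(c)  ⇒  ...F........  {b→[3]}
  9. unlink(b)  ⇒  ............  {}
  10. create(c)  ⇒  F...........  {c→[0]}
  11. append(c, 2)  ⇒  FFF.........  {c→[0, 1, 2]}
  12. unlink(c)  ⇒  ............  {}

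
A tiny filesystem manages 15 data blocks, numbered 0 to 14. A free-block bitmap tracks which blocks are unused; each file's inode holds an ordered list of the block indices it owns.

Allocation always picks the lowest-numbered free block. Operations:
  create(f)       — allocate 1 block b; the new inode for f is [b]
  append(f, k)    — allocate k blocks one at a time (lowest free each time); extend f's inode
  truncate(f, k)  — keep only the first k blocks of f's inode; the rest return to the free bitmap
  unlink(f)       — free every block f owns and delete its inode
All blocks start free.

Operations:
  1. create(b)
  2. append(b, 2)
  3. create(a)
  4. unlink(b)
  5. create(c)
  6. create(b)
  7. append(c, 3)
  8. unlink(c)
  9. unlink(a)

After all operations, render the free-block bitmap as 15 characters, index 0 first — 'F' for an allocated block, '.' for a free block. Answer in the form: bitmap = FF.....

  1. create(b)  ⇒  F..............  {b→[0]}
  2. append(b, 2)  ⇒  FFF............  {b→[0, 1, 2]}
  3. create(a)  ⇒  FFFF...........  {a→[3]; b→[0, 1, 2]}
  4. unlink(b)  ⇒  ...F...........  {a→[3]}
  5. create(c)  ⇒  F..F...........  {a→[3]; c→[0]}
  6. create(b)  ⇒  FF.F...........  {a→[3]; b→[1]; c→[0]}
  7. append(c, 3)  ⇒  FFFFFF.........  {a→[3]; b→[1]; c→[0, 2, 4, 5]}
  8. unlink(c)  ⇒  .F.F...........  {a→[3]; b→[1]}
  9. unlink(a)  ⇒  .F.............  {b→[1]}

bitmap = .F.............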